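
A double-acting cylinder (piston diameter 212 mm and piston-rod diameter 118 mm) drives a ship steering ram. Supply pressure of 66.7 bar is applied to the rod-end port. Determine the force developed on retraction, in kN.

F ≈ 163 kN

Rod-side annular area A_ann = π/4 × (212² − 118²) = 24360 mm^2
On retraction the pressure acts on the annular area (bore minus rod).
F = P × A_ann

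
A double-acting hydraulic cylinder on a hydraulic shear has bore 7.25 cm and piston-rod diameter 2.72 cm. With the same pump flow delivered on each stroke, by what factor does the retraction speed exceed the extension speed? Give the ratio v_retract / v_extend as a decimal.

v_ret/v_ext ≈ 1.16

Cap-side area A_cap = π/4 × (7.25 cm)² = 41.28 cm^2
Rod-side annular area A_ann = π/4 × (7.25² − 2.72²) = 35.47 cm^2
For equal Q, v ∝ 1/A, so v_ret/v_ext = A_cap/A_ann.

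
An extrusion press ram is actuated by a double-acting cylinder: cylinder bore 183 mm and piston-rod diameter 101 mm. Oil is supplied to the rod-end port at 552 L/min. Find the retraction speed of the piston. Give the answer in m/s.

v ≈ 0.503 m/s

Rod-side annular area A_ann = π/4 × (183² − 101²) = 18290 mm^2
Flow into the rod-end port fills the annular volume.
v = Q / A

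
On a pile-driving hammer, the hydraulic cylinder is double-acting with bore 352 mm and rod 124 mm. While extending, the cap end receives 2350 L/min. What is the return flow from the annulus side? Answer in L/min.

Cap-side area A_cap = π/4 × (352 mm)² = 97310 mm^2
Rod-side annular area A_ann = π/4 × (352² − 124²) = 85240 mm^2
Piston speed v = Q_in/A_cap; rod-end outflow Q_out = v × A_ann = Q_in × A_ann/A_cap.

Q_out ≈ 2060 L/min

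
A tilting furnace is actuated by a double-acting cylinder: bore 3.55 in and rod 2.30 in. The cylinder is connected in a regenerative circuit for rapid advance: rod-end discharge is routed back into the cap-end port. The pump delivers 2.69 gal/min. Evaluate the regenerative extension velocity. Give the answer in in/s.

v ≈ 2.49 in/s

In regeneration the rod-end outflow joins the pump flow into the cap end, so the net volume the pump must supply per unit advance equals the rod cross-section area.
Rod cross-section A_rod = π/4 × (2.30 in)² = 4.155 in^2
v = Q_pump / A_rod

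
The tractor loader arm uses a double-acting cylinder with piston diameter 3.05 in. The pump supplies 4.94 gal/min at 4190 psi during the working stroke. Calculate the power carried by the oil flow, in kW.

W ≈ 9.00 kW

Hydraulic power = P × Q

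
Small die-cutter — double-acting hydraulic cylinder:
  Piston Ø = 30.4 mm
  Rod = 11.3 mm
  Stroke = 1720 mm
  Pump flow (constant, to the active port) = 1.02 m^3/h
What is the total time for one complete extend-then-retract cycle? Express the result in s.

Cap-side area A_cap = π/4 × (30.4 mm)² = 725.8 mm^2
Rod-side annular area A_ann = π/4 × (30.4² − 11.3²) = 625.5 mm^2
t_ext = A_cap·L/Q = 4.406 s
t_ret = A_ann·L/Q = 3.797 s
t_cycle = t_ext + t_ret

t ≈ 8.20 s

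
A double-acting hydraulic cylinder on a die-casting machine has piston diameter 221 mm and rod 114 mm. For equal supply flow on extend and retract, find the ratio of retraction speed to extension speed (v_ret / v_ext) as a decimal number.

Cap-side area A_cap = π/4 × (221 mm)² = 38360 mm^2
Rod-side annular area A_ann = π/4 × (221² − 114²) = 28150 mm^2
For equal Q, v ∝ 1/A, so v_ret/v_ext = A_cap/A_ann.

v_ret/v_ext ≈ 1.36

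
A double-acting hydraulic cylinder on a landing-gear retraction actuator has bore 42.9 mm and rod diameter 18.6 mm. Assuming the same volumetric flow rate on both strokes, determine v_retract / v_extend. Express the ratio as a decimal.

v_ret/v_ext ≈ 1.23

Cap-side area A_cap = π/4 × (42.9 mm)² = 1445 mm^2
Rod-side annular area A_ann = π/4 × (42.9² − 18.6²) = 1174 mm^2
For equal Q, v ∝ 1/A, so v_ret/v_ext = A_cap/A_ann.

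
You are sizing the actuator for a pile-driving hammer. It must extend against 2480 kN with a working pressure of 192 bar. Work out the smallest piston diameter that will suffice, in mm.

Extension force acts on the full piston face: F = P × (π/4)D².
D = √(4F / (πP)) = √(4 × 2480 kN / (π × 192 bar))

D ≈ 406 mm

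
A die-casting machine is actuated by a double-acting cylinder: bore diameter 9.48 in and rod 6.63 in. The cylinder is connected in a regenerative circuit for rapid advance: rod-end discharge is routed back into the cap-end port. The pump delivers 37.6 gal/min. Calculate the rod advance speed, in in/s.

In regeneration the rod-end outflow joins the pump flow into the cap end, so the net volume the pump must supply per unit advance equals the rod cross-section area.
Rod cross-section A_rod = π/4 × (6.63 in)² = 34.52 in^2
v = Q_pump / A_rod

v ≈ 4.19 in/s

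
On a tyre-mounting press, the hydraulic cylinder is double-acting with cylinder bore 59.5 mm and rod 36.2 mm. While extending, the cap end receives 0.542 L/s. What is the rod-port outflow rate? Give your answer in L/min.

Q_out ≈ 20.5 L/min

Cap-side area A_cap = π/4 × (59.5 mm)² = 2781 mm^2
Rod-side annular area A_ann = π/4 × (59.5² − 36.2²) = 1751 mm^2
Piston speed v = Q_in/A_cap; rod-end outflow Q_out = v × A_ann = Q_in × A_ann/A_cap.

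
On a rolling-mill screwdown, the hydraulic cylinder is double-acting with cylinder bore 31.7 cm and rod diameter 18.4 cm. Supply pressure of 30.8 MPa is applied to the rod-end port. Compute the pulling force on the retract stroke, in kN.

F ≈ 1610 kN

Rod-side annular area A_ann = π/4 × (31.7² − 18.4²) = 523.3 cm^2
On retraction the pressure acts on the annular area (bore minus rod).
F = P × A_ann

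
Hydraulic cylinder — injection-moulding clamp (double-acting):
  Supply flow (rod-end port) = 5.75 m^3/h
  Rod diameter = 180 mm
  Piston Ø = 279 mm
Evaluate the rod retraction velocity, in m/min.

Rod-side annular area A_ann = π/4 × (279² − 180²) = 35690 mm^2
Flow into the rod-end port fills the annular volume.
v = Q / A

v ≈ 2.69 m/min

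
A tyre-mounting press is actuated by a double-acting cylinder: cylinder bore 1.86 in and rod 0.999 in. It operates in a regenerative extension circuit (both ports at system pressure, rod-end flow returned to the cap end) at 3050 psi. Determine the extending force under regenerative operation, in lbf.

F ≈ 2390 lbf

With equal pressure on both faces, forces on the annular region cancel; the net push is pressure × rod cross-section.
Rod cross-section A_rod = π/4 × (0.999 in)² = 0.7838 in^2
F = P × A_rod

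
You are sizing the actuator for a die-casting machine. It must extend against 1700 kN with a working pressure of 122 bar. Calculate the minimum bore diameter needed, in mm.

Extension force acts on the full piston face: F = P × (π/4)D².
D = √(4F / (πP)) = √(4 × 1700 kN / (π × 122 bar))

D ≈ 421 mm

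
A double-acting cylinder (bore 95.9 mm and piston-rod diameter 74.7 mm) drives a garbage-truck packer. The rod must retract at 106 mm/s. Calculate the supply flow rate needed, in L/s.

Q ≈ 0.301 L/s

Rod-side annular area A_ann = π/4 × (95.9² − 74.7²) = 2841 mm^2
Q = A × v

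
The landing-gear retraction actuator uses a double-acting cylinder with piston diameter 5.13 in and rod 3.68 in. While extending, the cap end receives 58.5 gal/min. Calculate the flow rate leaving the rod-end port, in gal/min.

Q_out ≈ 28.4 gal/min

Cap-side area A_cap = π/4 × (5.13 in)² = 20.67 in^2
Rod-side annular area A_ann = π/4 × (5.13² − 3.68²) = 10.03 in^2
Piston speed v = Q_in/A_cap; rod-end outflow Q_out = v × A_ann = Q_in × A_ann/A_cap.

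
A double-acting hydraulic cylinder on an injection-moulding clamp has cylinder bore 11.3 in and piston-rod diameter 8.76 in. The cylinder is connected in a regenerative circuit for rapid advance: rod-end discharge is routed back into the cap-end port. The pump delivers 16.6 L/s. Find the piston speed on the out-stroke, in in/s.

In regeneration the rod-end outflow joins the pump flow into the cap end, so the net volume the pump must supply per unit advance equals the rod cross-section area.
Rod cross-section A_rod = π/4 × (8.76 in)² = 60.27 in^2
v = Q_pump / A_rod

v ≈ 16.8 in/s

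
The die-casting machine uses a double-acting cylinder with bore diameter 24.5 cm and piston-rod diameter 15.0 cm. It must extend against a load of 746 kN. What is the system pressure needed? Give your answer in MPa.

Cap-side area A_cap = π/4 × (24.5 cm)² = 471.4 cm^2
P = F / A = 746 kN / A

P ≈ 15.8 MPa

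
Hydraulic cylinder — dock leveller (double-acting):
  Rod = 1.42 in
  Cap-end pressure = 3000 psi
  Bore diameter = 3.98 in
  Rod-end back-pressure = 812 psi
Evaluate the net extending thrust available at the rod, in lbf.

Cap-side area A_cap = π/4 × (3.98 in)² = 12.44 in^2
Rod-side annular area A_ann = π/4 × (3.98² − 1.42²) = 10.86 in^2
Net thrust = P_cap·A_cap − P_rod·A_ann = 37320 lbf − 8816 lbf

F ≈ 28500 lbf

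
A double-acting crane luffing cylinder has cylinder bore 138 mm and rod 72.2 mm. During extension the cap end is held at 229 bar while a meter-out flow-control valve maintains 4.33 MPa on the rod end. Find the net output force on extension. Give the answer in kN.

F ≈ 295 kN

Cap-side area A_cap = π/4 × (138 mm)² = 14960 mm^2
Rod-side annular area A_ann = π/4 × (138² − 72.2²) = 10860 mm^2
Net thrust = P_cap·A_cap − P_rod·A_ann = 342.5 kN − 47.04 kN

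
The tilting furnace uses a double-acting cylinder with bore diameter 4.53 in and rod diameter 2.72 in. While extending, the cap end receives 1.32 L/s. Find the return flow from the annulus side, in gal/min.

Cap-side area A_cap = π/4 × (4.53 in)² = 16.12 in^2
Rod-side annular area A_ann = π/4 × (4.53² − 2.72²) = 10.31 in^2
Piston speed v = Q_in/A_cap; rod-end outflow Q_out = v × A_ann = Q_in × A_ann/A_cap.

Q_out ≈ 13.4 gal/min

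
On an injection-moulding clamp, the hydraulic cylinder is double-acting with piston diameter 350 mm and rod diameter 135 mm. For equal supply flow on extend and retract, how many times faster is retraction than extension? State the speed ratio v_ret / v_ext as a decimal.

v_ret/v_ext ≈ 1.17

Cap-side area A_cap = π/4 × (350 mm)² = 96210 mm^2
Rod-side annular area A_ann = π/4 × (350² − 135²) = 81900 mm^2
For equal Q, v ∝ 1/A, so v_ret/v_ext = A_cap/A_ann.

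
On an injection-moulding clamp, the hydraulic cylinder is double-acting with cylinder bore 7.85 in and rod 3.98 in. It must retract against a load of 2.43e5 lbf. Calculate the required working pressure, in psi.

Rod-side annular area A_ann = π/4 × (7.85² − 3.98²) = 35.96 in^2
Retraction: pressure acts on the annular area.
P = F / A = 2.43e5 lbf / A

P ≈ 6760 psi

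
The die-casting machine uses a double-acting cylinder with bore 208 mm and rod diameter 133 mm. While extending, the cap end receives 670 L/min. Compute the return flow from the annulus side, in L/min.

Q_out ≈ 396 L/min

Cap-side area A_cap = π/4 × (208 mm)² = 33980 mm^2
Rod-side annular area A_ann = π/4 × (208² − 133²) = 20090 mm^2
Piston speed v = Q_in/A_cap; rod-end outflow Q_out = v × A_ann = Q_in × A_ann/A_cap.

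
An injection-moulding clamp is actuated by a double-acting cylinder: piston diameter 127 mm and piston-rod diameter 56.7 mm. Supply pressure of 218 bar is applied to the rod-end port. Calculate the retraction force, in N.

Rod-side annular area A_ann = π/4 × (127² − 56.7²) = 10140 mm^2
On retraction the pressure acts on the annular area (bore minus rod).
F = P × A_ann

F ≈ 2.21e5 N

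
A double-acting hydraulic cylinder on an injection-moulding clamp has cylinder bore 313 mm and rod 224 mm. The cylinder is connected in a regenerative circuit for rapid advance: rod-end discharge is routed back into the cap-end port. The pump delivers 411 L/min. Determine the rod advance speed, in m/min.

In regeneration the rod-end outflow joins the pump flow into the cap end, so the net volume the pump must supply per unit advance equals the rod cross-section area.
Rod cross-section A_rod = π/4 × (224 mm)² = 39410 mm^2
v = Q_pump / A_rod

v ≈ 10.4 m/min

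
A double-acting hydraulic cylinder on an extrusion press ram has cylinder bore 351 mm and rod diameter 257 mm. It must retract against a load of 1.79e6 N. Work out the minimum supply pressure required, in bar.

Rod-side annular area A_ann = π/4 × (351² − 257²) = 44890 mm^2
Retraction: pressure acts on the annular area.
P = F / A = 1.79e6 N / A

P ≈ 399 bar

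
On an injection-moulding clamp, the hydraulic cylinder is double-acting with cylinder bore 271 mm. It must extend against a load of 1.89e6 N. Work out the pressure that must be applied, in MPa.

Cap-side area A_cap = π/4 × (271 mm)² = 57680 mm^2
P = F / A = 1.89e6 N / A

P ≈ 32.8 MPa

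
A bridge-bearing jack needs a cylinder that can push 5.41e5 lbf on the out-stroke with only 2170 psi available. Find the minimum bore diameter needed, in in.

D ≈ 17.8 in

Extension force acts on the full piston face: F = P × (π/4)D².
D = √(4F / (πP)) = √(4 × 5.41e5 lbf / (π × 2170 psi))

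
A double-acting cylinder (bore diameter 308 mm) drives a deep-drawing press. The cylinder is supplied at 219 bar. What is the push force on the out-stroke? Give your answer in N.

Cap-side area A_cap = π/4 × (308 mm)² = 74510 mm^2
F = P × A_cap = 219 bar × A_cap

F ≈ 1.63e6 N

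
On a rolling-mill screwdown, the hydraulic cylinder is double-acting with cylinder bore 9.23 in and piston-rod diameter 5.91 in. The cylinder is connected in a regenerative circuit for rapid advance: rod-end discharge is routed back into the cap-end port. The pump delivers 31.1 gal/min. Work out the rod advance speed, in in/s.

v ≈ 4.36 in/s

In regeneration the rod-end outflow joins the pump flow into the cap end, so the net volume the pump must supply per unit advance equals the rod cross-section area.
Rod cross-section A_rod = π/4 × (5.91 in)² = 27.43 in^2
v = Q_pump / A_rod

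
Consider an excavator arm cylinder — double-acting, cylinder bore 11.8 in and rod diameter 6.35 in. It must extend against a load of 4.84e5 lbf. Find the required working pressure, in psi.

P ≈ 4430 psi

Cap-side area A_cap = π/4 × (11.8 in)² = 109.4 in^2
P = F / A = 4.84e5 lbf / A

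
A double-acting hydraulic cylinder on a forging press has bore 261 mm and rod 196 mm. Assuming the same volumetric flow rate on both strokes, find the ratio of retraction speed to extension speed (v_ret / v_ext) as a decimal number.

v_ret/v_ext ≈ 2.29

Cap-side area A_cap = π/4 × (261 mm)² = 53500 mm^2
Rod-side annular area A_ann = π/4 × (261² − 196²) = 23330 mm^2
For equal Q, v ∝ 1/A, so v_ret/v_ext = A_cap/A_ann.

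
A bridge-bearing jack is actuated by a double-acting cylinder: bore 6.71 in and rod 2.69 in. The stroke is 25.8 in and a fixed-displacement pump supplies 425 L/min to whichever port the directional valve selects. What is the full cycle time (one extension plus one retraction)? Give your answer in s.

Cap-side area A_cap = π/4 × (6.71 in)² = 35.36 in^2
Rod-side annular area A_ann = π/4 × (6.71² − 2.69²) = 29.68 in^2
t_ext = A_cap·L/Q = 2.111 s
t_ret = A_ann·L/Q = 1.771 s
t_cycle = t_ext + t_ret

t ≈ 3.88 s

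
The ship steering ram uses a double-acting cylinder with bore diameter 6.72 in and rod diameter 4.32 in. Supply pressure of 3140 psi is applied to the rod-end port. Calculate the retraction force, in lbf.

Rod-side annular area A_ann = π/4 × (6.72² − 4.32²) = 20.81 in^2
On retraction the pressure acts on the annular area (bore minus rod).
F = P × A_ann

F ≈ 65300 lbf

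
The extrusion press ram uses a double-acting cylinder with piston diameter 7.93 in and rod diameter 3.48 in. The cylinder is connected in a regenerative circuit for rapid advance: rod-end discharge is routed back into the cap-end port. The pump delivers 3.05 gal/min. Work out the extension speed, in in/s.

v ≈ 1.23 in/s

In regeneration the rod-end outflow joins the pump flow into the cap end, so the net volume the pump must supply per unit advance equals the rod cross-section area.
Rod cross-section A_rod = π/4 × (3.48 in)² = 9.511 in^2
v = Q_pump / A_rod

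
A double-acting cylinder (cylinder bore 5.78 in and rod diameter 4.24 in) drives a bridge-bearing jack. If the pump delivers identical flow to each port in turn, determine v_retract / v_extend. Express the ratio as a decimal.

Cap-side area A_cap = π/4 × (5.78 in)² = 26.24 in^2
Rod-side annular area A_ann = π/4 × (5.78² − 4.24²) = 12.12 in^2
For equal Q, v ∝ 1/A, so v_ret/v_ext = A_cap/A_ann.

v_ret/v_ext ≈ 2.17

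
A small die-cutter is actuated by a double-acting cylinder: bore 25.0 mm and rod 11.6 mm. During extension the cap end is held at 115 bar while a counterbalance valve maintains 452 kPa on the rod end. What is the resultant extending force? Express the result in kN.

F ≈ 5.47 kN

Cap-side area A_cap = π/4 × (25.0 mm)² = 490.9 mm^2
Rod-side annular area A_ann = π/4 × (25.0² − 11.6²) = 385.2 mm^2
Net thrust = P_cap·A_cap − P_rod·A_ann = 5.645 kN − 0.1741 kN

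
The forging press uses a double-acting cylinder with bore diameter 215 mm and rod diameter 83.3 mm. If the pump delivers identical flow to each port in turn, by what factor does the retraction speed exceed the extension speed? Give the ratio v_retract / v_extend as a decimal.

v_ret/v_ext ≈ 1.18

Cap-side area A_cap = π/4 × (215 mm)² = 36310 mm^2
Rod-side annular area A_ann = π/4 × (215² − 83.3²) = 30860 mm^2
For equal Q, v ∝ 1/A, so v_ret/v_ext = A_cap/A_ann.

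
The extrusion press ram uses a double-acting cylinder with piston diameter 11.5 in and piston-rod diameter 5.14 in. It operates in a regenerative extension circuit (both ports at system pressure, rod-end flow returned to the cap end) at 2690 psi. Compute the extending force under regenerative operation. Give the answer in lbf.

F ≈ 55800 lbf

With equal pressure on both faces, forces on the annular region cancel; the net push is pressure × rod cross-section.
Rod cross-section A_rod = π/4 × (5.14 in)² = 20.75 in^2
F = P × A_rod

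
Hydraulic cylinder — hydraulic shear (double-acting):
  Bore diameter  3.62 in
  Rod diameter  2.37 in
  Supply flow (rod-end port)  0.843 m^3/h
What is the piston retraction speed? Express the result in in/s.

Rod-side annular area A_ann = π/4 × (3.62² − 2.37²) = 5.881 in^2
Flow into the rod-end port fills the annular volume.
v = Q / A

v ≈ 2.43 in/s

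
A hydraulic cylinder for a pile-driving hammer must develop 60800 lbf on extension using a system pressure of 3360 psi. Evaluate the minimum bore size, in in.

D ≈ 4.80 in

Extension force acts on the full piston face: F = P × (π/4)D².
D = √(4F / (πP)) = √(4 × 60800 lbf / (π × 3360 psi))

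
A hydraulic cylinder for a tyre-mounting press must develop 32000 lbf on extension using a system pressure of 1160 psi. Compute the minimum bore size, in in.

Extension force acts on the full piston face: F = P × (π/4)D².
D = √(4F / (πP)) = √(4 × 32000 lbf / (π × 1160 psi))

D ≈ 5.93 in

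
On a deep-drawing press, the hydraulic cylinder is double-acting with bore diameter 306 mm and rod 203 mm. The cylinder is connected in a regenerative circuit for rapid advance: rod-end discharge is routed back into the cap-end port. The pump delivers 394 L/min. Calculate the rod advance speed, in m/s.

v ≈ 0.203 m/s

In regeneration the rod-end outflow joins the pump flow into the cap end, so the net volume the pump must supply per unit advance equals the rod cross-section area.
Rod cross-section A_rod = π/4 × (203 mm)² = 32370 mm^2
v = Q_pump / A_rod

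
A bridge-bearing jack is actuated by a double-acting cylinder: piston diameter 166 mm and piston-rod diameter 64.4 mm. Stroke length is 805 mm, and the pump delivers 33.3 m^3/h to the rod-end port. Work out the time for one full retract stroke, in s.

t ≈ 1.60 s

Rod-side annular area A_ann = π/4 × (166² − 64.4²) = 18390 mm^2
Swept volume V = A × L; t = V / Q = A·L / Q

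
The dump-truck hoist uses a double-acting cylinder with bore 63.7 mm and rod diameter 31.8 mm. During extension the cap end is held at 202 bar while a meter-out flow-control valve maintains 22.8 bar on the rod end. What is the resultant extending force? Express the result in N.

F ≈ 58900 N

Cap-side area A_cap = π/4 × (63.7 mm)² = 3187 mm^2
Rod-side annular area A_ann = π/4 × (63.7² − 31.8²) = 2393 mm^2
Net thrust = P_cap·A_cap − P_rod·A_ann = 64380 N − 5455 N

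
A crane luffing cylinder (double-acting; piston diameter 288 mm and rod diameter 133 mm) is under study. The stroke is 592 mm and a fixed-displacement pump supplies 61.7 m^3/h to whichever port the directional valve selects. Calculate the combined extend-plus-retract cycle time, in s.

t ≈ 4.02 s

Cap-side area A_cap = π/4 × (288 mm)² = 65140 mm^2
Rod-side annular area A_ann = π/4 × (288² − 133²) = 51250 mm^2
t_ext = A_cap·L/Q = 2.250 s
t_ret = A_ann·L/Q = 1.770 s
t_cycle = t_ext + t_ret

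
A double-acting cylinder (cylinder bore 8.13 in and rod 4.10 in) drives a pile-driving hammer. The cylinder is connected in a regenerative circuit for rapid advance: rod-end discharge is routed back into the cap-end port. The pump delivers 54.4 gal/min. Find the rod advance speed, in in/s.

v ≈ 15.9 in/s

In regeneration the rod-end outflow joins the pump flow into the cap end, so the net volume the pump must supply per unit advance equals the rod cross-section area.
Rod cross-section A_rod = π/4 × (4.10 in)² = 13.20 in^2
v = Q_pump / A_rod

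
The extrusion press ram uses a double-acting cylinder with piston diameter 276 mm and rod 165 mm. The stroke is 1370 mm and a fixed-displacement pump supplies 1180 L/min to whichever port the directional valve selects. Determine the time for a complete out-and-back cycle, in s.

Cap-side area A_cap = π/4 × (276 mm)² = 59830 mm^2
Rod-side annular area A_ann = π/4 × (276² − 165²) = 38450 mm^2
t_ext = A_cap·L/Q = 4.168 s
t_ret = A_ann·L/Q = 2.678 s
t_cycle = t_ext + t_ret

t ≈ 6.85 s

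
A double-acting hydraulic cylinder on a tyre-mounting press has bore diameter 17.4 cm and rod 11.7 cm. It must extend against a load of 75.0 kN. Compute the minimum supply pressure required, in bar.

P ≈ 31.5 bar

Cap-side area A_cap = π/4 × (17.4 cm)² = 237.8 cm^2
P = F / A = 75.0 kN / A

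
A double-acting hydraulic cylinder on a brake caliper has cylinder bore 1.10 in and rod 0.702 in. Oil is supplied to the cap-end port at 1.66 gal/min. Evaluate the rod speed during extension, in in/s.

v ≈ 6.73 in/s

Cap-side area A_cap = π/4 × (1.10 in)² = 0.9503 in^2
v = Q / A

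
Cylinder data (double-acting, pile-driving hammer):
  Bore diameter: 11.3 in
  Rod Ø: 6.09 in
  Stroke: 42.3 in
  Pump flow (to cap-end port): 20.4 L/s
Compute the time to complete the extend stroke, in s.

Cap-side area A_cap = π/4 × (11.3 in)² = 100.3 in^2
Swept volume V = A × L; t = V / Q = A·L / Q

t ≈ 3.41 s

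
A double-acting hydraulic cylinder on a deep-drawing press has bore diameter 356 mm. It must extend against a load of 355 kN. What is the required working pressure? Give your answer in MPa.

Cap-side area A_cap = π/4 × (356 mm)² = 99540 mm^2
P = F / A = 355 kN / A

P ≈ 3.57 MPa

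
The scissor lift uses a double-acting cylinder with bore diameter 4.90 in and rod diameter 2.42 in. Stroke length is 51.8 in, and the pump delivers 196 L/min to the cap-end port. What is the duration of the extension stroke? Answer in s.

t ≈ 4.90 s

Cap-side area A_cap = π/4 × (4.90 in)² = 18.86 in^2
Swept volume V = A × L; t = V / Q = A·L / Q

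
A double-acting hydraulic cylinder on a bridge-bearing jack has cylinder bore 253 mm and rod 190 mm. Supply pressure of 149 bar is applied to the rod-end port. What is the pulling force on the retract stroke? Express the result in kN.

Rod-side annular area A_ann = π/4 × (253² − 190²) = 21920 mm^2
On retraction the pressure acts on the annular area (bore minus rod).
F = P × A_ann

F ≈ 327 kN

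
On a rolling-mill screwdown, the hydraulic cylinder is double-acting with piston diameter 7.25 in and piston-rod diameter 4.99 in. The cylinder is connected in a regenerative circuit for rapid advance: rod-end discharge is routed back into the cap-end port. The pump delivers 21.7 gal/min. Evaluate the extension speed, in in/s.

v ≈ 4.27 in/s

In regeneration the rod-end outflow joins the pump flow into the cap end, so the net volume the pump must supply per unit advance equals the rod cross-section area.
Rod cross-section A_rod = π/4 × (4.99 in)² = 19.56 in^2
v = Q_pump / A_rod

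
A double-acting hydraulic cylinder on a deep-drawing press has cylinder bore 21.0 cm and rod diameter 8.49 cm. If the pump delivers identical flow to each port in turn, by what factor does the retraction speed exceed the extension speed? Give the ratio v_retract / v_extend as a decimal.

Cap-side area A_cap = π/4 × (21.0 cm)² = 346.4 cm^2
Rod-side annular area A_ann = π/4 × (21.0² − 8.49²) = 289.7 cm^2
For equal Q, v ∝ 1/A, so v_ret/v_ext = A_cap/A_ann.

v_ret/v_ext ≈ 1.20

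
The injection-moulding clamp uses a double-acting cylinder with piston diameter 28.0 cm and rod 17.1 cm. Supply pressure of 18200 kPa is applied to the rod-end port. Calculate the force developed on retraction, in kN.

F ≈ 703 kN

Rod-side annular area A_ann = π/4 × (28.0² − 17.1²) = 386.1 cm^2
On retraction the pressure acts on the annular area (bore minus rod).
F = P × A_ann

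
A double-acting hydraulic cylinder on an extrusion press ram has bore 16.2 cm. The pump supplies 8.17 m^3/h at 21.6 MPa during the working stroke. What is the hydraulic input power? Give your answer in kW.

W ≈ 49.0 kW

Hydraulic power = P × Q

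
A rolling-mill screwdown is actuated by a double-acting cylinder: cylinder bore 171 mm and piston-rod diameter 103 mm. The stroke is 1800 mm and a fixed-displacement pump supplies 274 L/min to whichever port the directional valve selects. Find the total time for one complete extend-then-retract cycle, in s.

t ≈ 14.8 s

Cap-side area A_cap = π/4 × (171 mm)² = 22970 mm^2
Rod-side annular area A_ann = π/4 × (171² − 103²) = 14630 mm^2
t_ext = A_cap·L/Q = 9.052 s
t_ret = A_ann·L/Q = 5.768 s
t_cycle = t_ext + t_ret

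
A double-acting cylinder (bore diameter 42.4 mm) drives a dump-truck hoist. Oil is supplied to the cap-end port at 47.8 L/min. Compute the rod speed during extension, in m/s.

Cap-side area A_cap = π/4 × (42.4 mm)² = 1412 mm^2
v = Q / A

v ≈ 0.564 m/s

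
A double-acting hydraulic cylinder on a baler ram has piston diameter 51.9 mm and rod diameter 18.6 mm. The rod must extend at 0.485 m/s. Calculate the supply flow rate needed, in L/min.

Cap-side area A_cap = π/4 × (51.9 mm)² = 2116 mm^2
Q = A × v

Q ≈ 61.6 L/min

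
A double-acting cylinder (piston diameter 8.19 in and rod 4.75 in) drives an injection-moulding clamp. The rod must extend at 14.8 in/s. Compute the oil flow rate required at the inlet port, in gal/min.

Q ≈ 203 gal/min

Cap-side area A_cap = π/4 × (8.19 in)² = 52.68 in^2
Q = A × v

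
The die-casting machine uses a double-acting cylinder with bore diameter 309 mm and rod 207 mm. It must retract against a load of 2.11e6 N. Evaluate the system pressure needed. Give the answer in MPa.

P ≈ 51.0 MPa

Rod-side annular area A_ann = π/4 × (309² − 207²) = 41340 mm^2
Retraction: pressure acts on the annular area.
P = F / A = 2.11e6 N / A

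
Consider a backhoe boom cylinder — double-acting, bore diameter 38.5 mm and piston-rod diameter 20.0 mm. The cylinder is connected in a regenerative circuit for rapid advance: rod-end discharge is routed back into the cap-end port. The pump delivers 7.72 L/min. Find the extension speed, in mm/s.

In regeneration the rod-end outflow joins the pump flow into the cap end, so the net volume the pump must supply per unit advance equals the rod cross-section area.
Rod cross-section A_rod = π/4 × (20.0 mm)² = 314.2 mm^2
v = Q_pump / A_rod

v ≈ 410 mm/s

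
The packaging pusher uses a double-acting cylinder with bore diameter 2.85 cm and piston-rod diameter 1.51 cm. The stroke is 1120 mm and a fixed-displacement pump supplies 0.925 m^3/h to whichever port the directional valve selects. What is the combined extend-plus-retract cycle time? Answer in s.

Cap-side area A_cap = π/4 × (2.85 cm)² = 6.379 cm^2
Rod-side annular area A_ann = π/4 × (2.85² − 1.51²) = 4.589 cm^2
t_ext = A_cap·L/Q = 2.781 s
t_ret = A_ann·L/Q = 2.000 s
t_cycle = t_ext + t_ret

t ≈ 4.78 s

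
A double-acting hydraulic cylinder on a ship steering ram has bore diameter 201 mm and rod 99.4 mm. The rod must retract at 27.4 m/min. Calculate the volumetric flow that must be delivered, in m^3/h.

Q ≈ 39.4 m^3/h

Rod-side annular area A_ann = π/4 × (201² − 99.4²) = 23970 mm^2
Q = A × v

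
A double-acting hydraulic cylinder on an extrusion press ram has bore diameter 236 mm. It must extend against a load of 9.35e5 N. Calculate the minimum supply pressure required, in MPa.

Cap-side area A_cap = π/4 × (236 mm)² = 43740 mm^2
P = F / A = 9.35e5 N / A

P ≈ 21.4 MPa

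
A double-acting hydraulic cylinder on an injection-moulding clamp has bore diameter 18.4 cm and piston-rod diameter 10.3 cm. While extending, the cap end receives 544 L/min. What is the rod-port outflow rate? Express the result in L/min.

Q_out ≈ 374 L/min

Cap-side area A_cap = π/4 × (18.4 cm)² = 265.9 cm^2
Rod-side annular area A_ann = π/4 × (18.4² − 10.3²) = 182.6 cm^2
Piston speed v = Q_in/A_cap; rod-end outflow Q_out = v × A_ann = Q_in × A_ann/A_cap.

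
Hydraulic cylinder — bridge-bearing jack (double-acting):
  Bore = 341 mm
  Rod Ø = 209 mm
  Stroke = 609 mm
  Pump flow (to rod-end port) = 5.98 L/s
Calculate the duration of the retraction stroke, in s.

Rod-side annular area A_ann = π/4 × (341² − 209²) = 57020 mm^2
Swept volume V = A × L; t = V / Q = A·L / Q

t ≈ 5.81 s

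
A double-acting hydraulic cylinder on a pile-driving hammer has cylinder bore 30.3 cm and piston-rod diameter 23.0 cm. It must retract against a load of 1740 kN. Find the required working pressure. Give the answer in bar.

P ≈ 569 bar

Rod-side annular area A_ann = π/4 × (30.3² − 23.0²) = 305.6 cm^2
Retraction: pressure acts on the annular area.
P = F / A = 1740 kN / A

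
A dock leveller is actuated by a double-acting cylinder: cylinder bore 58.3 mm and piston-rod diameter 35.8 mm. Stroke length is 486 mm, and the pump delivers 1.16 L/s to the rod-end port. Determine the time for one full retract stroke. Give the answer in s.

Rod-side annular area A_ann = π/4 × (58.3² − 35.8²) = 1663 mm^2
Swept volume V = A × L; t = V / Q = A·L / Q

t ≈ 0.697 s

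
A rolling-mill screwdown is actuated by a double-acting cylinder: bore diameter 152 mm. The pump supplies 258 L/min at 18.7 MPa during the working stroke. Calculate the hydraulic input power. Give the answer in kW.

W ≈ 80.4 kW

Hydraulic power = P × Q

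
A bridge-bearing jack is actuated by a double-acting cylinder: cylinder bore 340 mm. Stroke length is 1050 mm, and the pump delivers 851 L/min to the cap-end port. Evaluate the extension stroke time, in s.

Cap-side area A_cap = π/4 × (340 mm)² = 90790 mm^2
Swept volume V = A × L; t = V / Q = A·L / Q

t ≈ 6.72 s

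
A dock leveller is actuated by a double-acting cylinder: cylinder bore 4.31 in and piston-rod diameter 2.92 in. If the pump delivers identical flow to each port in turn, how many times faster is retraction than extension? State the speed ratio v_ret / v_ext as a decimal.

v_ret/v_ext ≈ 1.85

Cap-side area A_cap = π/4 × (4.31 in)² = 14.59 in^2
Rod-side annular area A_ann = π/4 × (4.31² − 2.92²) = 7.893 in^2
For equal Q, v ∝ 1/A, so v_ret/v_ext = A_cap/A_ann.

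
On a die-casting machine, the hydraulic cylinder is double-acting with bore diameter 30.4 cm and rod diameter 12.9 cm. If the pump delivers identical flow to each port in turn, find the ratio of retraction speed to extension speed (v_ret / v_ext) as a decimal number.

Cap-side area A_cap = π/4 × (30.4 cm)² = 725.8 cm^2
Rod-side annular area A_ann = π/4 × (30.4² − 12.9²) = 595.1 cm^2
For equal Q, v ∝ 1/A, so v_ret/v_ext = A_cap/A_ann.

v_ret/v_ext ≈ 1.22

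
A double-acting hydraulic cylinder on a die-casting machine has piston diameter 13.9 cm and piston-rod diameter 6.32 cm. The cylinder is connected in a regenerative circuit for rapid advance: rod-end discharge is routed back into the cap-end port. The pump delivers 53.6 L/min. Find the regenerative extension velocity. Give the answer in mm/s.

In regeneration the rod-end outflow joins the pump flow into the cap end, so the net volume the pump must supply per unit advance equals the rod cross-section area.
Rod cross-section A_rod = π/4 × (6.32 cm)² = 31.37 cm^2
v = Q_pump / A_rod

v ≈ 285 mm/s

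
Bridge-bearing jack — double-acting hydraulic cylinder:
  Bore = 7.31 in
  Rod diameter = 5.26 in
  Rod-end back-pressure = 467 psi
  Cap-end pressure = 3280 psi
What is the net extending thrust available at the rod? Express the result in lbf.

F ≈ 1.28e5 lbf

Cap-side area A_cap = π/4 × (7.31 in)² = 41.97 in^2
Rod-side annular area A_ann = π/4 × (7.31² − 5.26²) = 20.24 in^2
Net thrust = P_cap·A_cap − P_rod·A_ann = 1.377e5 lbf − 9451 lbf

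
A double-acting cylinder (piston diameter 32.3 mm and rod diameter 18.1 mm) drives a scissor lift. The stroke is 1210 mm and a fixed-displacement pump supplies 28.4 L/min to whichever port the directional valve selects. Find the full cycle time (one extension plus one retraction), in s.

Cap-side area A_cap = π/4 × (32.3 mm)² = 819.4 mm^2
Rod-side annular area A_ann = π/4 × (32.3² − 18.1²) = 562.1 mm^2
t_ext = A_cap·L/Q = 2.095 s
t_ret = A_ann·L/Q = 1.437 s
t_cycle = t_ext + t_ret

t ≈ 3.53 s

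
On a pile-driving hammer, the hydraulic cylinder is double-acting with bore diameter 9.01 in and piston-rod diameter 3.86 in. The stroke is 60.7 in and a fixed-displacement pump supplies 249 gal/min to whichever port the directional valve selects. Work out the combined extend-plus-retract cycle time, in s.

t ≈ 7.33 s

Cap-side area A_cap = π/4 × (9.01 in)² = 63.76 in^2
Rod-side annular area A_ann = π/4 × (9.01² − 3.86²) = 52.06 in^2
t_ext = A_cap·L/Q = 4.037 s
t_ret = A_ann·L/Q = 3.296 s
t_cycle = t_ext + t_ret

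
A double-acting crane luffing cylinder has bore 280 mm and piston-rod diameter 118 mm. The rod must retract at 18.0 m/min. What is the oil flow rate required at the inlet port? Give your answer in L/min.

Rod-side annular area A_ann = π/4 × (280² − 118²) = 50640 mm^2
Q = A × v

Q ≈ 912 L/min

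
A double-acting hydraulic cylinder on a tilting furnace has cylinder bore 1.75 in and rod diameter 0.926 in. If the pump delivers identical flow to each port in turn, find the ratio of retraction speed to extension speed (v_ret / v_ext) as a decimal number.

Cap-side area A_cap = π/4 × (1.75 in)² = 2.405 in^2
Rod-side annular area A_ann = π/4 × (1.75² − 0.926²) = 1.732 in^2
For equal Q, v ∝ 1/A, so v_ret/v_ext = A_cap/A_ann.

v_ret/v_ext ≈ 1.39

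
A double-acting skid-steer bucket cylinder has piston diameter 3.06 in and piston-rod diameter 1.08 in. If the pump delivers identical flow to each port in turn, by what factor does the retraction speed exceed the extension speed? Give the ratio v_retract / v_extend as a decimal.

v_ret/v_ext ≈ 1.14

Cap-side area A_cap = π/4 × (3.06 in)² = 7.354 in^2
Rod-side annular area A_ann = π/4 × (3.06² − 1.08²) = 6.438 in^2
For equal Q, v ∝ 1/A, so v_ret/v_ext = A_cap/A_ann.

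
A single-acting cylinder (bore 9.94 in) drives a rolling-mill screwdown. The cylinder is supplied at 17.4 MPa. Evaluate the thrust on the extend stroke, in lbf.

Cap-side area A_cap = π/4 × (9.94 in)² = 77.60 in^2
F = P × A_cap = 17.4 MPa × A_cap

F ≈ 1.96e5 lbf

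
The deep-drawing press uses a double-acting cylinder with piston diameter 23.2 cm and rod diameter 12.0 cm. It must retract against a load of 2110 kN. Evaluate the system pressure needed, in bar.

P ≈ 681 bar

Rod-side annular area A_ann = π/4 × (23.2² − 12.0²) = 309.6 cm^2
Retraction: pressure acts on the annular area.
P = F / A = 2110 kN / A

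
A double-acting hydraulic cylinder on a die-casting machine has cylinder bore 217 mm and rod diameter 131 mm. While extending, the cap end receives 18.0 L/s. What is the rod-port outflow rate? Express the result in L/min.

Q_out ≈ 686 L/min

Cap-side area A_cap = π/4 × (217 mm)² = 36980 mm^2
Rod-side annular area A_ann = π/4 × (217² − 131²) = 23510 mm^2
Piston speed v = Q_in/A_cap; rod-end outflow Q_out = v × A_ann = Q_in × A_ann/A_cap.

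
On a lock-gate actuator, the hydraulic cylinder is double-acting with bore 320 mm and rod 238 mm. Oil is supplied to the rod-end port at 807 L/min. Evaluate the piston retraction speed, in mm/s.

Rod-side annular area A_ann = π/4 × (320² − 238²) = 35940 mm^2
Flow into the rod-end port fills the annular volume.
v = Q / A

v ≈ 374 mm/s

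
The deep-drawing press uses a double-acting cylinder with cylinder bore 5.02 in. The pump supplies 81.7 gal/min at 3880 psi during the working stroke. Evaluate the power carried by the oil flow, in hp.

Hydraulic power = P × Q

W ≈ 185 hp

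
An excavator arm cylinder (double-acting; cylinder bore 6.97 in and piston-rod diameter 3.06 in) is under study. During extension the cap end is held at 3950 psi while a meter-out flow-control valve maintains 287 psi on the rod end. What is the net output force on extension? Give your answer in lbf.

Cap-side area A_cap = π/4 × (6.97 in)² = 38.16 in^2
Rod-side annular area A_ann = π/4 × (6.97² − 3.06²) = 30.80 in^2
Net thrust = P_cap·A_cap − P_rod·A_ann = 1.507e5 lbf − 8840 lbf

F ≈ 1.42e5 lbf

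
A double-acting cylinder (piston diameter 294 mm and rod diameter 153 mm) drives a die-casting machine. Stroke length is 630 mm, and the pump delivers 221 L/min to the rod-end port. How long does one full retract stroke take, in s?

t ≈ 8.47 s

Rod-side annular area A_ann = π/4 × (294² − 153²) = 49500 mm^2
Swept volume V = A × L; t = V / Q = A·L / Q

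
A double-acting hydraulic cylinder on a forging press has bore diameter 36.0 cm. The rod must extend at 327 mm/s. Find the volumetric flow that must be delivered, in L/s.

Cap-side area A_cap = π/4 × (36.0 cm)² = 1018 cm^2
Q = A × v

Q ≈ 33.3 L/s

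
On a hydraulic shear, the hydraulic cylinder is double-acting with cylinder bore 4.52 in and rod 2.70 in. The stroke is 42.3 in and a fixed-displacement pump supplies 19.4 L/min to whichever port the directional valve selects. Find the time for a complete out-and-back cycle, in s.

Cap-side area A_cap = π/4 × (4.52 in)² = 16.05 in^2
Rod-side annular area A_ann = π/4 × (4.52² − 2.70²) = 10.32 in^2
t_ext = A_cap·L/Q = 34.40 s
t_ret = A_ann·L/Q = 22.13 s
t_cycle = t_ext + t_ret

t ≈ 56.5 s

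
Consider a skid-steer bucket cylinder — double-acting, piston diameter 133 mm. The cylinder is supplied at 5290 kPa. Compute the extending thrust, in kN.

F ≈ 73.5 kN

Cap-side area A_cap = π/4 × (133 mm)² = 13890 mm^2
F = P × A_cap = 5290 kPa × A_cap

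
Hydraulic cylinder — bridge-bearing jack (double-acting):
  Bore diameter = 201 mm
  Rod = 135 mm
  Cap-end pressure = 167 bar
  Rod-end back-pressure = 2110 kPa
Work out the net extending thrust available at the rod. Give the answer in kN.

Cap-side area A_cap = π/4 × (201 mm)² = 31730 mm^2
Rod-side annular area A_ann = π/4 × (201² − 135²) = 17420 mm^2
Net thrust = P_cap·A_cap − P_rod·A_ann = 529.9 kN − 36.75 kN

F ≈ 493 kN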